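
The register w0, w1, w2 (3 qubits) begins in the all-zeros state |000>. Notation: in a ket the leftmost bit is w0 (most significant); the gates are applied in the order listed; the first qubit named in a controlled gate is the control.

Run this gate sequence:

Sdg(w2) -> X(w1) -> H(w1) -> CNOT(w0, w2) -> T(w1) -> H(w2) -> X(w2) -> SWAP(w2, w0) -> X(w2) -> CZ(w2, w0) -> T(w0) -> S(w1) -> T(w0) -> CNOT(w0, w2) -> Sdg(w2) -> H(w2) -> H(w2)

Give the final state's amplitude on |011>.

|011> carries amplitude -exp(I*pi/4)/2 in the final state.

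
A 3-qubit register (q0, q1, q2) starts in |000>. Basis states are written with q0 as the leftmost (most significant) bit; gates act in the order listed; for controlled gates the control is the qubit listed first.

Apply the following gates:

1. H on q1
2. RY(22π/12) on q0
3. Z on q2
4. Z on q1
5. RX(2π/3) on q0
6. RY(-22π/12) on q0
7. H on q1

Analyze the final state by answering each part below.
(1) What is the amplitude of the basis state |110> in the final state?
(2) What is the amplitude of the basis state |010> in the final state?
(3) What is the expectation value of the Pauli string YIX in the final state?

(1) The final state's coefficient on |110> equals -3*I/4.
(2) The amplitude on |010> is 1/2 + sqrt(3)*I/4.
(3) The observable YIX averages to 0.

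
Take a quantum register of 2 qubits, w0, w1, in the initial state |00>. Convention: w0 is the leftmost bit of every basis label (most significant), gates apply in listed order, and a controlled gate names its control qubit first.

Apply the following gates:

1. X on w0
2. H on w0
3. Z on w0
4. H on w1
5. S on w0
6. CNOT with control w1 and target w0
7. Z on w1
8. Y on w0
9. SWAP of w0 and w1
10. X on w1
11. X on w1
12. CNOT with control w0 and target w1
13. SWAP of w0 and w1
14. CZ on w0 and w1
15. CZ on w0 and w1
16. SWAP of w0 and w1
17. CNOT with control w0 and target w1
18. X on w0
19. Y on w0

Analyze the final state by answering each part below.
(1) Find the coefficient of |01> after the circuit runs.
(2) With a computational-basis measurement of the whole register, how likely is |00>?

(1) |01> carries amplitude 1/2 in the final state. Key observation: the block from step 12 through step 17 cancels to the identity and can be dropped.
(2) Outcome |00> occurs with probability 1/4.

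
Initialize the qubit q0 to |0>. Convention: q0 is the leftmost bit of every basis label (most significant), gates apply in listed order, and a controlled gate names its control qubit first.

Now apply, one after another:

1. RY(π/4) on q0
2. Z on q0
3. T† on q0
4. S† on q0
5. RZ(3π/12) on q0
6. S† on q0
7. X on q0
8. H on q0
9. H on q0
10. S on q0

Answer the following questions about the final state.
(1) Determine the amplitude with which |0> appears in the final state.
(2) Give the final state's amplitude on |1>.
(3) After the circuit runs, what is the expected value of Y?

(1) |0> carries amplitude -sqrt(2 - sqrt(2))*exp(7*I*pi/8)/2 in the final state.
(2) The final state's coefficient on |1> equals sqrt(sqrt(2) + 2)*exp(3*I*pi/8)/2.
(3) The expectation value of Y is sqrt(2)/2.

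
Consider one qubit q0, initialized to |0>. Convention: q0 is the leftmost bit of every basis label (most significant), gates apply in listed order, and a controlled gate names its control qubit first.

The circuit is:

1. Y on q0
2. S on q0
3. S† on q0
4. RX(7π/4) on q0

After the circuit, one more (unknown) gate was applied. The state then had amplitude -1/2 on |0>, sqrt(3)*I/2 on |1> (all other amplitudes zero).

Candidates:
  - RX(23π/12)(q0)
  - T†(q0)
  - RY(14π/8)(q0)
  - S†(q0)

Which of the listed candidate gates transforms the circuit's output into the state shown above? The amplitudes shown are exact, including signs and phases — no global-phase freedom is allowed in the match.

The applied gate was RX(23π/12)(q0).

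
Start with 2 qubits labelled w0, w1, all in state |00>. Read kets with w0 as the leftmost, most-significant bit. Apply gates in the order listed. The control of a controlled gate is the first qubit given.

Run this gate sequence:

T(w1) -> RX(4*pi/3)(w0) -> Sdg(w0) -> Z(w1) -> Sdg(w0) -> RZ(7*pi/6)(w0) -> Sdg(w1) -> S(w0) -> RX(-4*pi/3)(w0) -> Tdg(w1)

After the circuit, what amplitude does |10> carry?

The final state's coefficient on |10> equals sqrt(3)*(exp(I*pi/6) + I)*exp(5*I*pi/12)/4.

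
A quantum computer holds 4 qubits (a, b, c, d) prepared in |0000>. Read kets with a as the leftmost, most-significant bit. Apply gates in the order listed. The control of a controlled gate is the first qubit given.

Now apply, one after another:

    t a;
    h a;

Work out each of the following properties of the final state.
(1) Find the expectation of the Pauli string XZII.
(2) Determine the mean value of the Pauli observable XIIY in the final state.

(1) In the final state, XZII has expectation 1.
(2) The expectation value of XIIY is 0.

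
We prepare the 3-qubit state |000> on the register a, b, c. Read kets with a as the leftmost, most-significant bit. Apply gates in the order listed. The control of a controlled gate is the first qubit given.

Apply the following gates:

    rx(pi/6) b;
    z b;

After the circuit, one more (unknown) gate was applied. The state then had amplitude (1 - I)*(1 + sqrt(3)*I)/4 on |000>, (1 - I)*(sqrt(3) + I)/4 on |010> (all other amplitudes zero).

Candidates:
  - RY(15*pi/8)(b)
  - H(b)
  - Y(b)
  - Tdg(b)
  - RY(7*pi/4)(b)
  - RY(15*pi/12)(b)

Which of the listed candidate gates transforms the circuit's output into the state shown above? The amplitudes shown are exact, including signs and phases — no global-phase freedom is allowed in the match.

It was H(b) that produced the state shown.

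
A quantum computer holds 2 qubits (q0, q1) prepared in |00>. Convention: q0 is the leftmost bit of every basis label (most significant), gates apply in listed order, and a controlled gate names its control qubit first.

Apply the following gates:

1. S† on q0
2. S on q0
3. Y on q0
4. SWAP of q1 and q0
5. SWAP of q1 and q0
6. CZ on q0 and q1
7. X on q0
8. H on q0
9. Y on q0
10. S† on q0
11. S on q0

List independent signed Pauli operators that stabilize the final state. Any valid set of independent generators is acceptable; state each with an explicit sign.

One valid set of independent stabilizer generators is -XI, +IZ (any independent generating set of the same group is equally correct).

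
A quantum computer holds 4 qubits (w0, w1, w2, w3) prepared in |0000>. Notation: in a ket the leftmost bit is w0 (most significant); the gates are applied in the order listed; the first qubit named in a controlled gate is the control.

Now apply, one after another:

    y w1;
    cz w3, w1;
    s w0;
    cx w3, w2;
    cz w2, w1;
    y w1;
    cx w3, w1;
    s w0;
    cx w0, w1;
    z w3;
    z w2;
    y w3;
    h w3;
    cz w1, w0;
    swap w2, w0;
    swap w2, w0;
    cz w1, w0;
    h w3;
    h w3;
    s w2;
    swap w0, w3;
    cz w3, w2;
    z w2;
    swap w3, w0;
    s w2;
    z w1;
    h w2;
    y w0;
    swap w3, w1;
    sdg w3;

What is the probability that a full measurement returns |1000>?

A full measurement returns |1000> with probability 1/4. Key observation: the block from step 13 through step 18 cancels to the identity and can be dropped.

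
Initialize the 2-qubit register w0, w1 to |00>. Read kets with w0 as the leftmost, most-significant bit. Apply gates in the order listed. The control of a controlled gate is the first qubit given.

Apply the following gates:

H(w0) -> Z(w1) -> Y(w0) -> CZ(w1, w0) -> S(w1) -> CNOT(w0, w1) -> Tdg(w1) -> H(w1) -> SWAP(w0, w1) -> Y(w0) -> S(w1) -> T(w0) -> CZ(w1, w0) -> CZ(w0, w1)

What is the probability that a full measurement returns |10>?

A full measurement returns |10> with probability 1/4.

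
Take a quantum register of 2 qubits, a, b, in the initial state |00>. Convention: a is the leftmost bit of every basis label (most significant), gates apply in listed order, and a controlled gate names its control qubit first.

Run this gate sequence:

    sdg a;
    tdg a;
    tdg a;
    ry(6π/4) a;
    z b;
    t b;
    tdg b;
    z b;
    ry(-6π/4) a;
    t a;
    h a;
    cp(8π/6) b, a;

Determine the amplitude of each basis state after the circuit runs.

The resulting statevector has amplitude sqrt(2)/2 on |00>, 0 on |01>, sqrt(2)/2 on |10>, 0 on |11>.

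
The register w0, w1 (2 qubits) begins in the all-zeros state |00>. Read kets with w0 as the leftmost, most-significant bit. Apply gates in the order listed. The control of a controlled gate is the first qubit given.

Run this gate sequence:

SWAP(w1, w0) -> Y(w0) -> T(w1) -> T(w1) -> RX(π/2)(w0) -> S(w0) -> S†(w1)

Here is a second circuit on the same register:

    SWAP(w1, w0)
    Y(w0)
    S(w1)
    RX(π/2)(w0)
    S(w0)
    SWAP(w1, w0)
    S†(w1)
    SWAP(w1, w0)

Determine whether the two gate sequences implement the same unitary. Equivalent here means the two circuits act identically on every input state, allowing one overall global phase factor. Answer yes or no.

No: there is an input state on which the two circuits produce genuinely different outputs (not merely differing by a phase).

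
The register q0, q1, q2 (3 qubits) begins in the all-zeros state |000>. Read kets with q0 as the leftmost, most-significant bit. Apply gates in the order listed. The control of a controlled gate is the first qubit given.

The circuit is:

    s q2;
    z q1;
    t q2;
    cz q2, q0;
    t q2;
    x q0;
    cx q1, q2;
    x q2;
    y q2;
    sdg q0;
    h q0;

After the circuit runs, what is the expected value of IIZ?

The observable IIZ averages to 1.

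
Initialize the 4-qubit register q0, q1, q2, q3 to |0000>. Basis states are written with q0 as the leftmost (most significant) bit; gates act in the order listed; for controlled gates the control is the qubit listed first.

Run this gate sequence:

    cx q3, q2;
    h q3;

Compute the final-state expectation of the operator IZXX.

The expectation value of IZXX is 0.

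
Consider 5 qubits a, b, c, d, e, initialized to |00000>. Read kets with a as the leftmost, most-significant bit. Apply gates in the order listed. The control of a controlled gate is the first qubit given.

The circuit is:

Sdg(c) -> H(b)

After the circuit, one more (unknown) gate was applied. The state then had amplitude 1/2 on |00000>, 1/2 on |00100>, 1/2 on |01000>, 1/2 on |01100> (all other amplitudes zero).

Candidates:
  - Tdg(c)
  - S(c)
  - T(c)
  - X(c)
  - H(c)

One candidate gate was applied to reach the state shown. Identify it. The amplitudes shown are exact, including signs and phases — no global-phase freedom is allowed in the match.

It was H(c) that produced the state shown.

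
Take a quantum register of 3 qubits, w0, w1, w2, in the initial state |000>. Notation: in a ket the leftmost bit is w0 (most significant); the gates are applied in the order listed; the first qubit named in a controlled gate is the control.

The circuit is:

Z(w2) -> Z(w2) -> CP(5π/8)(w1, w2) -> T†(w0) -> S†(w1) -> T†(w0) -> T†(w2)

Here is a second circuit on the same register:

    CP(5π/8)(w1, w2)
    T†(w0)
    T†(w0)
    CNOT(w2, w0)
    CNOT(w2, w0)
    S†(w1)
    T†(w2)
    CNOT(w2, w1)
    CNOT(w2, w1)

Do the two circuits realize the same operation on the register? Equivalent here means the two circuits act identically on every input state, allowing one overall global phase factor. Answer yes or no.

Yes — the two circuits implement the same unitary up to a global phase.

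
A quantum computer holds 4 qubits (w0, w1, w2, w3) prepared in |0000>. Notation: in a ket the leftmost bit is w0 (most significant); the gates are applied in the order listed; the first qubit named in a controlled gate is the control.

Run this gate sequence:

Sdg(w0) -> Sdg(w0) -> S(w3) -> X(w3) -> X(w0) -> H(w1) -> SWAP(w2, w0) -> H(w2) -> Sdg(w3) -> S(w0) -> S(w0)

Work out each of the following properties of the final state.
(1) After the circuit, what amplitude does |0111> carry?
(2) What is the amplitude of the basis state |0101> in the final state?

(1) The amplitude on |0111> is I/2.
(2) The amplitude on |0101> is -I/2.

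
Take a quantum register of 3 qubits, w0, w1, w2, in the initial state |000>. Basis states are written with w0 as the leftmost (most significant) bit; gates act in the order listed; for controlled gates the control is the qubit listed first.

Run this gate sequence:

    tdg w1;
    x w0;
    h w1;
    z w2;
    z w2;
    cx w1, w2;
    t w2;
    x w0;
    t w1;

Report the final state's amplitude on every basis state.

The resulting statevector has amplitude sqrt(2)/2 on |000>, sqrt(2)*I/2 on |011>, and 0 on every other basis state.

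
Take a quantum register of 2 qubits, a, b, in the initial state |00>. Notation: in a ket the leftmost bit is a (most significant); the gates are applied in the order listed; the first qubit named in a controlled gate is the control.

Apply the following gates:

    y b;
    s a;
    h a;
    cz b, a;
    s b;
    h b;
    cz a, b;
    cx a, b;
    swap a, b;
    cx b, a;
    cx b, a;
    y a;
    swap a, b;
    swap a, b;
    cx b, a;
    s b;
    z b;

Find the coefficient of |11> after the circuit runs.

|11> carries amplitude -1/2 in the final state. Key observation: the block from step 13 through step 14 cancels to the identity and can be dropped.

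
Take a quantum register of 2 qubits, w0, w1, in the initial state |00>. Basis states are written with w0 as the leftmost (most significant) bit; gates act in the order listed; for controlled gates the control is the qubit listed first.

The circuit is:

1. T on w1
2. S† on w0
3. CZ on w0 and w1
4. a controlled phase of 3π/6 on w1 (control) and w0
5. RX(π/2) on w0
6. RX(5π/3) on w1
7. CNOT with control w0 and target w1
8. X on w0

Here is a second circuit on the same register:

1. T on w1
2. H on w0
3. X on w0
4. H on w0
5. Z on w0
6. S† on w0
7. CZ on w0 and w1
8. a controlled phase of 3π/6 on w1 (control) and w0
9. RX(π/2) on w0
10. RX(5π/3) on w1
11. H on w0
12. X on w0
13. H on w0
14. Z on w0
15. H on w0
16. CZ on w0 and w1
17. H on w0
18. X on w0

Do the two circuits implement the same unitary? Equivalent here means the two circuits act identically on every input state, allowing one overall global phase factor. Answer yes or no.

No — the two circuits implement different unitaries, even allowing a global phase.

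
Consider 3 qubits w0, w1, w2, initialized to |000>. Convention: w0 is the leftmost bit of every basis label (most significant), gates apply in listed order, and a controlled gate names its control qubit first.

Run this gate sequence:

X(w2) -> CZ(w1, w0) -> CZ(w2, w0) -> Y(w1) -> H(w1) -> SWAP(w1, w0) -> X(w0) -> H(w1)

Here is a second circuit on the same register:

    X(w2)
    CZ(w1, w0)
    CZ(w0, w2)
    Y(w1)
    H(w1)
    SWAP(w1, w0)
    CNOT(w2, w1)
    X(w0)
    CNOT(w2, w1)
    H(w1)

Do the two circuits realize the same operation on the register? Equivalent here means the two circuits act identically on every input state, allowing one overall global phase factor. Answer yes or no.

Yes — the two circuits implement the same unitary up to a global phase.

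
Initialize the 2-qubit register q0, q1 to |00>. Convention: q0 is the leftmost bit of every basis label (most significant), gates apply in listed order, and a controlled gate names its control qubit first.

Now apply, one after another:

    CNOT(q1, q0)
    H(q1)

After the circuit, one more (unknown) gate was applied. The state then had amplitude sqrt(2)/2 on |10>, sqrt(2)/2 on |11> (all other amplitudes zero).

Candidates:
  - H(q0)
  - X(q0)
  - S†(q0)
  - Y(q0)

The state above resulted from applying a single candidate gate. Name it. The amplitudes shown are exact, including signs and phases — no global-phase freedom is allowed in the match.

The applied gate was X(q0).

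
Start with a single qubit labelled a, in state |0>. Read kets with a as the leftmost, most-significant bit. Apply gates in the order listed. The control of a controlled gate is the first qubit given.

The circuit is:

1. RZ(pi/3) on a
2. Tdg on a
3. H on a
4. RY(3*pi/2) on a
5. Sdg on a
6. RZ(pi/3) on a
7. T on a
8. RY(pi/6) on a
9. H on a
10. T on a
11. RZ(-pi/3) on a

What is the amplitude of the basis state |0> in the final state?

|0> carries amplitude sqrt(3)*exp(5*I*pi/6)/2 in the final state.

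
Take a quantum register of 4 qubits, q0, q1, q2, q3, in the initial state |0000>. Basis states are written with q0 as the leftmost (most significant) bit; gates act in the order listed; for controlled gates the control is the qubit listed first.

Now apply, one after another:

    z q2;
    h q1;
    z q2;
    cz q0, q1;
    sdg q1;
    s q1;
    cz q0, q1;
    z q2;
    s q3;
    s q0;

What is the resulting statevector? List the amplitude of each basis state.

The resulting statevector has amplitude sqrt(2)/2 on |0000>, sqrt(2)/2 on |0100>, and 0 on every other basis state.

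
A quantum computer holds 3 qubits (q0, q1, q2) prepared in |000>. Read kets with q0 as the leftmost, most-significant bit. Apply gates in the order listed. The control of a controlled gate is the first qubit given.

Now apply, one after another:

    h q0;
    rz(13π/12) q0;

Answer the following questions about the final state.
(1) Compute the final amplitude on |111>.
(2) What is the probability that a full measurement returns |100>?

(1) |111> carries amplitude 0 in the final state.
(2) The probability of measuring |100> is 1/2.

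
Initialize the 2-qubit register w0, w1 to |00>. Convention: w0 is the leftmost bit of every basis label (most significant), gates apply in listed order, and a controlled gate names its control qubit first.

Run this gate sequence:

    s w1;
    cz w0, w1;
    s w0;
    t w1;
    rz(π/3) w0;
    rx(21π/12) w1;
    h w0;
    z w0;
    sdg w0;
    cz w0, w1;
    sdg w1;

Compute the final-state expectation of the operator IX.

The observable IX averages to 0.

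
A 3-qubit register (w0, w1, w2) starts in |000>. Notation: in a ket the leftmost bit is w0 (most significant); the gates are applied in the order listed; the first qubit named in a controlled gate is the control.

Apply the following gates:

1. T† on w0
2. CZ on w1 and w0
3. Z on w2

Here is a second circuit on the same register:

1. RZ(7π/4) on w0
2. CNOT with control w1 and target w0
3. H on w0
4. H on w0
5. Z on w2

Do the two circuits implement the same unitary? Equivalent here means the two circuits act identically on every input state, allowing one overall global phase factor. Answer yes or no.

No — the two circuits implement different unitaries, even allowing a global phase.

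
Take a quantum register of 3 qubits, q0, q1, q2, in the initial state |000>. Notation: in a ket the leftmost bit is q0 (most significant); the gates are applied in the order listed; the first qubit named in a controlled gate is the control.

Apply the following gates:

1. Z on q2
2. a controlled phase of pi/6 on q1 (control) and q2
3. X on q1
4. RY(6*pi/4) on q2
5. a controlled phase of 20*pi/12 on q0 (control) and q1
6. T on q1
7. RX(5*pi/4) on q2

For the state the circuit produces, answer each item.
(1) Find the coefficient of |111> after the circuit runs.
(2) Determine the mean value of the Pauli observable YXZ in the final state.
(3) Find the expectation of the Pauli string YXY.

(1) The amplitude on |111> is 0.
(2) The expectation value of YXZ is 0.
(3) The observable YXY averages to 0.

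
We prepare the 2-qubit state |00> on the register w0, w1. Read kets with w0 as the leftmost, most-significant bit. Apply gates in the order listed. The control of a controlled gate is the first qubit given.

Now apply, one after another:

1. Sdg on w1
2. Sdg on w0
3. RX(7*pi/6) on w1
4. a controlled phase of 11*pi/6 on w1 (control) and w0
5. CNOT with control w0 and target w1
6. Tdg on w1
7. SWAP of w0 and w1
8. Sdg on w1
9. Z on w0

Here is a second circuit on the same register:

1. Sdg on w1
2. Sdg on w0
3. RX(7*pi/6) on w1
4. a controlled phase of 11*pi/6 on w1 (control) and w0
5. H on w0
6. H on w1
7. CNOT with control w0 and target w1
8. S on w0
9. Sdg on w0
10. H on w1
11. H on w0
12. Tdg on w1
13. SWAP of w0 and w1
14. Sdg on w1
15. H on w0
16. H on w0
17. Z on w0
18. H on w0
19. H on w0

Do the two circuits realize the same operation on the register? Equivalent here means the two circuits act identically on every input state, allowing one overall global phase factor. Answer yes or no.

No, they are not equivalent — no single phase factor reconciles the two unitaries.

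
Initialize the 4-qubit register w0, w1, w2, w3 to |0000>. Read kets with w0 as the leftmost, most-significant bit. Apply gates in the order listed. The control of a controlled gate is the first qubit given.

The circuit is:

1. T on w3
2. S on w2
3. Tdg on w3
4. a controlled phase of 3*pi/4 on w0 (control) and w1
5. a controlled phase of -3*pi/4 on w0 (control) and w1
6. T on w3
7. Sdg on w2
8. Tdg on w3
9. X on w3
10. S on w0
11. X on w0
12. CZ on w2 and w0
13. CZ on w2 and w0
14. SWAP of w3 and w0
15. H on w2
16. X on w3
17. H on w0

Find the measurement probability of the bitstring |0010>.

Outcome |0010> occurs with probability 1/4.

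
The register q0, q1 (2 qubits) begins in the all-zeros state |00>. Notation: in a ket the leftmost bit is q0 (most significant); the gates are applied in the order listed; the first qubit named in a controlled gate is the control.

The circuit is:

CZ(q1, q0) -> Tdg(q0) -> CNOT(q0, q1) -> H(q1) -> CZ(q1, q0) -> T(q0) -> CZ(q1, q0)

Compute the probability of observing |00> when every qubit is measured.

The probability of measuring |00> is 1/2.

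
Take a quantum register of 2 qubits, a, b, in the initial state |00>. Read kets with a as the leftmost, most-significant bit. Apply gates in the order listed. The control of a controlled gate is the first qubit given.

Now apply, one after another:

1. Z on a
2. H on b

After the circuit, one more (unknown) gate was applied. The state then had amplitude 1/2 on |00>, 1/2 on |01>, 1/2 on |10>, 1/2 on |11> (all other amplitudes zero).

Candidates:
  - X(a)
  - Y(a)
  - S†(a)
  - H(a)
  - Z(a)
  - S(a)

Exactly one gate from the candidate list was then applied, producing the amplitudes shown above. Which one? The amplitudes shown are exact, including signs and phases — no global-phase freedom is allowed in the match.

It was H(a) that produced the state shown.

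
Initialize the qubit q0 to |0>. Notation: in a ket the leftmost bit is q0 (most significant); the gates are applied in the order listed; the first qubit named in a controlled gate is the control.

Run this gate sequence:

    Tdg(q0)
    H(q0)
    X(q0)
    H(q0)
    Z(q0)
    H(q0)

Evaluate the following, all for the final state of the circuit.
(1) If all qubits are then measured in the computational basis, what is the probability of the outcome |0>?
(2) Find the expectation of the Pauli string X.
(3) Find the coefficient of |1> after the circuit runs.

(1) The probability of measuring |0> is 1/2.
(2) The observable X averages to 1.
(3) The final state's coefficient on |1> equals sqrt(2)/2.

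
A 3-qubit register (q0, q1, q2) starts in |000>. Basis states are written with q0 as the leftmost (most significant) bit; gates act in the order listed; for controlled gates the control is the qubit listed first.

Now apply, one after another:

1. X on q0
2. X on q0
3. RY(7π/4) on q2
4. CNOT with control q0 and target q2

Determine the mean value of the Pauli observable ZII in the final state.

The expectation value of ZII is 1. Key observation: gates 1-2 undo each other exactly, leaving only the rest of the circuit to track.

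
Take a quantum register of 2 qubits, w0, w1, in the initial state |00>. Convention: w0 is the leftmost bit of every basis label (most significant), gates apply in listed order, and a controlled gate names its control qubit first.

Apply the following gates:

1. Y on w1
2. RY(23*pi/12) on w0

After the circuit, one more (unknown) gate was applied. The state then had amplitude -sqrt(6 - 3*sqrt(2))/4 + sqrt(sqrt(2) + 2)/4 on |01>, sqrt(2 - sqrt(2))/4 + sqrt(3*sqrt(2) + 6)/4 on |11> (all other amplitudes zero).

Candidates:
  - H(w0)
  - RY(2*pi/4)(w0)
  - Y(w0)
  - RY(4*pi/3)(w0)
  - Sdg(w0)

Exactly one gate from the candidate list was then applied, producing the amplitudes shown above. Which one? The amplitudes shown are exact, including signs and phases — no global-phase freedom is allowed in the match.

It was Y(w0) that produced the state shown.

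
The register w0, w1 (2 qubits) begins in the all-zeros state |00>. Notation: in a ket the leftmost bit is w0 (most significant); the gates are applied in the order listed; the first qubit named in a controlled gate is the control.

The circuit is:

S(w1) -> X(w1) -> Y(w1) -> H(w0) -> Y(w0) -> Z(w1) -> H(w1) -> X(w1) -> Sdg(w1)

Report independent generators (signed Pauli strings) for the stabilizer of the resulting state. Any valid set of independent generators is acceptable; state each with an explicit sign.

The final state is stabilized by the group generated by -XI, -IY; other independent generating sets are equally valid.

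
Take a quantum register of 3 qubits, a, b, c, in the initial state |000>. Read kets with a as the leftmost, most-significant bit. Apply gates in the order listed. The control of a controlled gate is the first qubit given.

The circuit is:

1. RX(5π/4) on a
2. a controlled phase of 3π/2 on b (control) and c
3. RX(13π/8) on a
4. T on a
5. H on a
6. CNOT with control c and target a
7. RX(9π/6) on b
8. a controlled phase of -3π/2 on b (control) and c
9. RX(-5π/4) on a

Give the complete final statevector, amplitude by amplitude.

The final amplitudes are -sqrt(2)*cos(3*pi/16)/8 - sqrt(1/2 - sqrt(2)/4)*sqrt(sqrt(2)/4 + 1/2)*sin(3*pi/16)/2 + cos(3*pi/16)/4 - exp(I*pi/4)*cos(3*pi/16)/4 - I*sqrt(1/2 - sqrt(2)/4)*sqrt(sqrt(2)/4 + 1/2)*cos(3*pi/16)/2 - sqrt(2)*exp(I*pi/4)*cos(3*pi/16)/8 - sqrt(1/2 - sqrt(2)/4)*sqrt(sqrt(2)/4 + 1/2)*exp(I*pi/4)*sin(3*pi/16)/2 - sqrt(2)*I*exp(I*pi/4)*sin(3*pi/16)/8 + I*exp(I*pi/4)*sin(3*pi/16)/4 + sqrt(2)*I*sin(3*pi/16)/8 + I*sqrt(1/2 - sqrt(2)/4)*sqrt(sqrt(2)/4 + 1/2)*exp(I*pi/4)*cos(3*pi/16)/2 + I*sin(3*pi/16)/4 on |000>, 0 on |001>, -sin(3*pi/16)/4 - sqrt(2)*sin(3*pi/16)/8 + sqrt(1/2 - sqrt(2)/4)*sqrt(sqrt(2)/4 + 1/2)*cos(3*pi/16)/2 - sqrt(2)*I*cos(3*pi/16)/8 - I*exp(I*pi/4)*cos(3*pi/16)/4 - sqrt(1/2 - sqrt(2)/4)*sqrt(sqrt(2)/4 + 1/2)*exp(I*pi/4)*cos(3*pi/16)/2 - sqrt(2)*I*exp(I*pi/4)*cos(3*pi/16)/8 - exp(I*pi/4)*sin(3*pi/16)/4 - I*sqrt(1/2 - sqrt(2)/4)*sqrt(sqrt(2)/4 + 1/2)*sin(3*pi/16)/2 - I*sqrt(1/2 - sqrt(2)/4)*sqrt(sqrt(2)/4 + 1/2)*exp(I*pi/4)*sin(3*pi/16)/2 + sqrt(2)*exp(I*pi/4)*sin(3*pi/16)/8 + I*cos(3*pi/16)/4 on |010>, 0 on |011>, -sqrt(2)*cos(3*pi/16)/8 - sqrt(1/2 - sqrt(2)/4)*sqrt(sqrt(2)/4 + 1/2)*sin(3*pi/16)/2 + cos(3*pi/16)/4 - I*sqrt(1/2 - sqrt(2)/4)*sqrt(sqrt(2)/4 + 1/2)*cos(3*pi/16)/2 - I*sqrt(1/2 - sqrt(2)/4)*sqrt(sqrt(2)/4 + 1/2)*exp(I*pi/4)*cos(3*pi/16)/2 - I*exp(I*pi/4)*sin(3*pi/16)/4 + sqrt(2)*I*exp(I*pi/4)*sin(3*pi/16)/8 + sqrt(1/2 - sqrt(2)/4)*sqrt(sqrt(2)/4 + 1/2)*exp(I*pi/4)*sin(3*pi/16)/2 + sqrt(2)*I*sin(3*pi/16)/8 + sqrt(2)*exp(I*pi/4)*cos(3*pi/16)/8 + I*sin(3*pi/16)/4 + exp(I*pi/4)*cos(3*pi/16)/4 on |100>, 0 on |101>, -sin(3*pi/16)/4 - sqrt(2)*sin(3*pi/16)/8 + sqrt(1/2 - sqrt(2)/4)*sqrt(sqrt(2)/4 + 1/2)*cos(3*pi/16)/2 - sqrt(2)*I*cos(3*pi/16)/8 - I*sqrt(1/2 - sqrt(2)/4)*sqrt(sqrt(2)/4 + 1/2)*sin(3*pi/16)/2 - sqrt(2)*exp(I*pi/4)*sin(3*pi/16)/8 + I*sqrt(1/2 - sqrt(2)/4)*sqrt(sqrt(2)/4 + 1/2)*exp(I*pi/4)*sin(3*pi/16)/2 + exp(I*pi/4)*sin(3*pi/16)/4 + sqrt(2)*I*exp(I*pi/4)*cos(3*pi/16)/8 + sqrt(1/2 - sqrt(2)/4)*sqrt(sqrt(2)/4 + 1/2)*exp(I*pi/4)*cos(3*pi/16)/2 + I*exp(I*pi/4)*cos(3*pi/16)/4 + I*cos(3*pi/16)/4 on |110>, 0 on |111>.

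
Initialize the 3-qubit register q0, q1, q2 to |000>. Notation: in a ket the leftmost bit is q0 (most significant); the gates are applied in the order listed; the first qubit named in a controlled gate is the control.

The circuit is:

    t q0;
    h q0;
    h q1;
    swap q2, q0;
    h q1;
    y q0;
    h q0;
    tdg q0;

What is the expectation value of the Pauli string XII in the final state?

In the final state, XII has expectation -sqrt(2)/2.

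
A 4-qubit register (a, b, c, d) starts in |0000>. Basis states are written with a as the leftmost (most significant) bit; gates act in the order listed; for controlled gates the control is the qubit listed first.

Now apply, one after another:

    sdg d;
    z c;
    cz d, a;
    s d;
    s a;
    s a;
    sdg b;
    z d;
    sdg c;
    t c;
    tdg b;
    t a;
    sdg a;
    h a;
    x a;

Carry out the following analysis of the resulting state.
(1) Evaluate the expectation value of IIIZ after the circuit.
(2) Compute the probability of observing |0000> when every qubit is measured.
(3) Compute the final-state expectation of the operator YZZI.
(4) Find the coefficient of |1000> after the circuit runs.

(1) The expectation value of IIIZ is 1.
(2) Outcome |0000> occurs with probability 1/2.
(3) In the final state, YZZI has expectation 0.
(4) The amplitude on |1000> is sqrt(2)/2.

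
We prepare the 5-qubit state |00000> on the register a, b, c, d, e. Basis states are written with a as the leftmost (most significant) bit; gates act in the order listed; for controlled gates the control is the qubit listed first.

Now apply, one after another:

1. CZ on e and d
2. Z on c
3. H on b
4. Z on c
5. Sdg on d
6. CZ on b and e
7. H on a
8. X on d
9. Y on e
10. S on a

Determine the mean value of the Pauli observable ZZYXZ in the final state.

In the final state, ZZYXZ has expectation 0.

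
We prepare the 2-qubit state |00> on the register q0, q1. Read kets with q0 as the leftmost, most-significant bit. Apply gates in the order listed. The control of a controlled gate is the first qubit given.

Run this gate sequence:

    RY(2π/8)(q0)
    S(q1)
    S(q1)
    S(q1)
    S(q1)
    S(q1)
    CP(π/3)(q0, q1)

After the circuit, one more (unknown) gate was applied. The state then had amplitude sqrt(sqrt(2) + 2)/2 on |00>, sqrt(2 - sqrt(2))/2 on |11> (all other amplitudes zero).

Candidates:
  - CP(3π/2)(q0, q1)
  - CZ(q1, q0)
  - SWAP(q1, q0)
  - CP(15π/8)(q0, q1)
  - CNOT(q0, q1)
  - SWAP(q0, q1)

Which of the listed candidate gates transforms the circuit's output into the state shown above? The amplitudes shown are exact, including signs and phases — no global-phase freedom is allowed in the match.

The unique candidate consistent with the amplitudes is CNOT(q0, q1). Key observation: the block from step 2 through step 5 cancels to the identity and can be dropped.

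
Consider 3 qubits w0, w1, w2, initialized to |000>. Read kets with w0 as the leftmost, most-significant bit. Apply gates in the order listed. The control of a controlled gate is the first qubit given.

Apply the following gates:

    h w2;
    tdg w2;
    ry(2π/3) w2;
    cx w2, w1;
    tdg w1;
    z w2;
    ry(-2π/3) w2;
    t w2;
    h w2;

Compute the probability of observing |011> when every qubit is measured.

The probability of measuring |011> is 5/32.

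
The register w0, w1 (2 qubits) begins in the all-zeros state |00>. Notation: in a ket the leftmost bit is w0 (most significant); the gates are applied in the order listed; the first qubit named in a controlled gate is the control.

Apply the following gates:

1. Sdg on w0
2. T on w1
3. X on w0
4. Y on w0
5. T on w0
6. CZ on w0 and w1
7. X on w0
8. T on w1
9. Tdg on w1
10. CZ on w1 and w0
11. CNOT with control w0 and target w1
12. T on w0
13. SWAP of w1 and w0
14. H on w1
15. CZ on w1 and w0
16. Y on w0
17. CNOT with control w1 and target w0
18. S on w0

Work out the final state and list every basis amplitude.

The resulting statevector has amplitude -sqrt(2)*exp(I*pi/4)/2 on |00>, 0 on |01>, 0 on |10>, -sqrt(2)*exp(3*I*pi/4)/2 on |11>.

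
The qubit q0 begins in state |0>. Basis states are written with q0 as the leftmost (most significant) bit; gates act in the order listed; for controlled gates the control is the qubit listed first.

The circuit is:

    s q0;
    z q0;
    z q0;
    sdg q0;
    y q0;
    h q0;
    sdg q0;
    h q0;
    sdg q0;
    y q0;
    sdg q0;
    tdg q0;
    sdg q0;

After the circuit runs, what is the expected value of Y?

The expectation value of Y is sqrt(2)/2.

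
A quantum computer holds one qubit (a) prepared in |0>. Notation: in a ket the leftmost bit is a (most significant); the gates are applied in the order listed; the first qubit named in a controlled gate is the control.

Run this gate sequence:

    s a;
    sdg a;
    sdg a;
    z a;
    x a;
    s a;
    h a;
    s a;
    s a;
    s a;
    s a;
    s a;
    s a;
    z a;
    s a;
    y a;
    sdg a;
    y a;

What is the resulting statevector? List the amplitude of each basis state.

After the circuit, the state carries amplitude sqrt(2)/2 on |0>, sqrt(2)/2 on |1>. Key observation: gates 8-11 undo each other exactly, leaving only the rest of the circuit to track.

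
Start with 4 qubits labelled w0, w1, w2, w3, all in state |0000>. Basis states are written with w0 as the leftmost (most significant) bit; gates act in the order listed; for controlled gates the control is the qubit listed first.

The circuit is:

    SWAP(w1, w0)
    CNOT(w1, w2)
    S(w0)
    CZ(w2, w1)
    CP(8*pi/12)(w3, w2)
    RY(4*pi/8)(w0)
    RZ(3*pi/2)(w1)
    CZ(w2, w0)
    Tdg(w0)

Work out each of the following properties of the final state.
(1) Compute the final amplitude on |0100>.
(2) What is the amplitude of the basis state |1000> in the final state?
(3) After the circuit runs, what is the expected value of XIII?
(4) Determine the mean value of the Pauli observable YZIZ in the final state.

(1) |0100> carries amplitude 0 in the final state.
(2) The amplitude on |1000> is -sqrt(2)/2.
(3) In the final state, XIII has expectation sqrt(2)/2.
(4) The expectation value of YZIZ is -sqrt(2)/2.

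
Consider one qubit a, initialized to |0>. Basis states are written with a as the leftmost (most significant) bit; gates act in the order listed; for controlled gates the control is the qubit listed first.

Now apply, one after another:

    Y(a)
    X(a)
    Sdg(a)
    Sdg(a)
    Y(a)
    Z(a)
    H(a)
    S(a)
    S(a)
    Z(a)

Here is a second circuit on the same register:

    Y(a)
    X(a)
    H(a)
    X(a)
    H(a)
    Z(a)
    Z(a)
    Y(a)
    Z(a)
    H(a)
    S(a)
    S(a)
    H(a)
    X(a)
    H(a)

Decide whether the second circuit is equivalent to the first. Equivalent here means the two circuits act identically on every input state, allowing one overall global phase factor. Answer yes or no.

Yes: on every input state the two circuits agree up to one overall phase factor.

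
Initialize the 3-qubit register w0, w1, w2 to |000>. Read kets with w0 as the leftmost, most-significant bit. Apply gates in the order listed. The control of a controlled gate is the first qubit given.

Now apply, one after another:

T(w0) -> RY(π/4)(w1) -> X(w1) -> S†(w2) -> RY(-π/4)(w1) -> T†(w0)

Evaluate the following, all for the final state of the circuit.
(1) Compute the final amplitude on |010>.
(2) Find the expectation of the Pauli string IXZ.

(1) The amplitude on |010> is sqrt(2)/2.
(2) The observable IXZ averages to 1.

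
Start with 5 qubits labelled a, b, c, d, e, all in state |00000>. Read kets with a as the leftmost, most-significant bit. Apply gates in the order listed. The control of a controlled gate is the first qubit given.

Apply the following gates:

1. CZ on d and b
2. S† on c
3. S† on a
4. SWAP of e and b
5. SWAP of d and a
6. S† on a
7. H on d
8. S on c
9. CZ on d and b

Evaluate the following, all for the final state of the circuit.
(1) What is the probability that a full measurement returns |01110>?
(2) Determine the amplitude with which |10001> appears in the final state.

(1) The probability of measuring |01110> is 0.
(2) The amplitude on |10001> is 0.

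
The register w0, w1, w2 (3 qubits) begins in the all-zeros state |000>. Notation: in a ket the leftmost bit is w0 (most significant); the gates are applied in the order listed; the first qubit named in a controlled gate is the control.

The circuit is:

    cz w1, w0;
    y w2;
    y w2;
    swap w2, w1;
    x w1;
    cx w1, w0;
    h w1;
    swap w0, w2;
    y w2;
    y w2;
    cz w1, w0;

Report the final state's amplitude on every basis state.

The final amplitudes are sqrt(2)/2 on |001>, -sqrt(2)/2 on |011>, and 0 on every other basis state.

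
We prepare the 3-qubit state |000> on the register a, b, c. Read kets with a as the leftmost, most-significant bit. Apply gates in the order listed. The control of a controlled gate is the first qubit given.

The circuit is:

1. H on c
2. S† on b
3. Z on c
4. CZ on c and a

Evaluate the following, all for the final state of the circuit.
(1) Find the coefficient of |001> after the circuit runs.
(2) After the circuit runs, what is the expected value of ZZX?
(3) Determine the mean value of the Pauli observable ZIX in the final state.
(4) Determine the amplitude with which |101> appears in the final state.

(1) The final state's coefficient on |001> equals -sqrt(2)/2.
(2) The expectation value of ZZX is -1.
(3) The expectation value of ZIX is -1.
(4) |101> carries amplitude 0 in the final state.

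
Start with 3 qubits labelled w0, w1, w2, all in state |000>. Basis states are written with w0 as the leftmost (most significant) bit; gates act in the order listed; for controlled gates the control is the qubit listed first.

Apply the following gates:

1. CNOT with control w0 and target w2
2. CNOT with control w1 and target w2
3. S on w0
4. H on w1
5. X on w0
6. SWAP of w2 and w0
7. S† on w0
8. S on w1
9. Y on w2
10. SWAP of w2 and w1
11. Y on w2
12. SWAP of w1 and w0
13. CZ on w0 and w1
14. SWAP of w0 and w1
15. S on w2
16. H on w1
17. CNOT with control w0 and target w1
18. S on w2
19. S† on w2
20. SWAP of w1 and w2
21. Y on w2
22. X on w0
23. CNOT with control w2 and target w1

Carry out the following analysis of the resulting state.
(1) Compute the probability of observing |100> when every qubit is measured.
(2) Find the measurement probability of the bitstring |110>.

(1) The probability of measuring |100> is 1/4.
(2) The probability of measuring |110> is 1/4.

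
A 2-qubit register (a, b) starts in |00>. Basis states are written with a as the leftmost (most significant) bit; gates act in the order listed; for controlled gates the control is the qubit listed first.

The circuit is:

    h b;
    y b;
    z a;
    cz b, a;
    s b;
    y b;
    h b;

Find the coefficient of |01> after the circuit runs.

|01> carries amplitude -1/2 + I/2 in the final state.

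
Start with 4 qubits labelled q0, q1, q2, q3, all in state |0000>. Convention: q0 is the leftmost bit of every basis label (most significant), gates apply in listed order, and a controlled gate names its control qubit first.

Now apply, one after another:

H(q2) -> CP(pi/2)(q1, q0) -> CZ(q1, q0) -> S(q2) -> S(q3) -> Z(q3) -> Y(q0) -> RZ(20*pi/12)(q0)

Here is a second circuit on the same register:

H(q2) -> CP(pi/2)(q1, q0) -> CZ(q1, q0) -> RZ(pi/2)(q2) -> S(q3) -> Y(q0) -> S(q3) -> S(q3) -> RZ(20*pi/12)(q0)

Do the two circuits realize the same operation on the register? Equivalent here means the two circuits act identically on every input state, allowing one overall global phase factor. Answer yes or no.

Yes: on every input state the two circuits agree up to one overall phase factor.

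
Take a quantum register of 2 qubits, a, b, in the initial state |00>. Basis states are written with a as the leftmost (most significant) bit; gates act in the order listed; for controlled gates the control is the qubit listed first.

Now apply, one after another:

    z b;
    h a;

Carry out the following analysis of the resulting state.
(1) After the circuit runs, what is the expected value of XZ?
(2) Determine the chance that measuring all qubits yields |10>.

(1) The observable XZ averages to 1.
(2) A full measurement returns |10> with probability 1/2.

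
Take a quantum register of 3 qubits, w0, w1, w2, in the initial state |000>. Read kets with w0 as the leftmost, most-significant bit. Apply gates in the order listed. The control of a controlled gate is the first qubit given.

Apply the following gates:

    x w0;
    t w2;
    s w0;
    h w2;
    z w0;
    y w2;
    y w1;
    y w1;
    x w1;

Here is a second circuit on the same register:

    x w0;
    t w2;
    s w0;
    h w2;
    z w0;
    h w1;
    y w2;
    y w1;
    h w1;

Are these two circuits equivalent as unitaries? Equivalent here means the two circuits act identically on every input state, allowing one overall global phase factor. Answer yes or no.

No: there is an input state on which the two circuits produce genuinely different outputs (not merely differing by a phase).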